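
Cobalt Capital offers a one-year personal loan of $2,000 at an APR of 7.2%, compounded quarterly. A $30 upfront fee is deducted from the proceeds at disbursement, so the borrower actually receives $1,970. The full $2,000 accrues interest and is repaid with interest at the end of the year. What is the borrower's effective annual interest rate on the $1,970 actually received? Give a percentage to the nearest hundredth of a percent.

9.03%

Amount owed after one year: 2,000 × (1 + 0.072/4)^4 = 2,000 × 1.073967 = $2,147.93.
Effective rate on net proceeds: 2,147.93 / 1,970 − 1 = 0.090322 = 9.03%.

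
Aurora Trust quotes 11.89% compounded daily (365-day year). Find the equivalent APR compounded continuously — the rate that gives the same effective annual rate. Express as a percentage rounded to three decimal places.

11.888%

EAR = (1 + 0.1189/365)^365 − 1 = 0.126235.
Equivalent continuous rate: r = ln(1 + 0.126235) = 0.118881 = 11.888%.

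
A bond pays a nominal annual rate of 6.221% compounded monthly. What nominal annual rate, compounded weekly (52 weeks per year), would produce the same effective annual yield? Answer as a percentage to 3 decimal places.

EAR = (1 + 0.06221/12)^12 − 1 = 0.064015.
Solve (1 + r/52)^52 = 1.064015: r/52 = 1.064015^(1/52) − 1 = 0.001194, so r = 0.062086 = 6.209%.

6.209%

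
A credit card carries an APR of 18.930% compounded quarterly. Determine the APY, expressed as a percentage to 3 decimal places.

20.317%

EAR = (1 + 0.18930/4)^4 − 1.
= (1 + 0.047325)^4 − 1 = 1.203167 − 1 = 20.317%.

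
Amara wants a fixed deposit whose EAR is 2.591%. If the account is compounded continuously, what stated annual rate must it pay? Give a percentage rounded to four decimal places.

2.5580%

Continuous: nominal r satisfies e^r − 1 = 0.02591.
r = ln(1 + 0.02591) = ln(1.02591) = 0.025580 = 2.5580%.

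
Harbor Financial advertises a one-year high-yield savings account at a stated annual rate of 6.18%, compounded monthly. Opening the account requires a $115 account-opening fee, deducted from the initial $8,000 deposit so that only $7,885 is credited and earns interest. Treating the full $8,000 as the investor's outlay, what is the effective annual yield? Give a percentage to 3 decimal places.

Value after one year: 7,885 × (1 + 0.0618/12)^12 = 7,885 × 1.063581 = $8,386.34.
Effective yield on the $8,000 outlay: 8,386.34 / 8,000 − 1 = 0.048292 = 4.829%.

4.829%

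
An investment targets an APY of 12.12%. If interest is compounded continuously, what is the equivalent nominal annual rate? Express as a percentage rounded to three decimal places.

Continuous: nominal r satisfies e^r − 1 = 0.1212.
r = ln(1 + 0.1212) = ln(1.1212) = 0.114400 = 11.440%.

11.440%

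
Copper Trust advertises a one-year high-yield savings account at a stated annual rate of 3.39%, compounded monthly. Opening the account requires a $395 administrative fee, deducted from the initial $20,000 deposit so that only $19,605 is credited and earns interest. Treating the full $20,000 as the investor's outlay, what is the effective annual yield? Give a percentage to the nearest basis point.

1.40%

Value after one year: 19,605 × (1 + 0.0339/12)^12 = 19,605 × 1.034432 = $20,280.03.
Effective yield on the $20,000 outlay: 20,280.03 / 20,000 − 1 = 0.014002 = 1.40%.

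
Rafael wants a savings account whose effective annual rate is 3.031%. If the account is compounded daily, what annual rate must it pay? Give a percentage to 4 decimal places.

(1 + r/365)^365 − 1 = 0.03031, so 1 + r/365 = 1.03031^(1/365).
r/365 = 0.000082, so r = 0.029861 = 2.9861%.

2.9861%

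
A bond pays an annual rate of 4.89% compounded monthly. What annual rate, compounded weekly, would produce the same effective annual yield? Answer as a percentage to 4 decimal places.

EAR = (1 + 0.0489/12)^12 − 1 = 0.050011.
Solve (1 + r/52)^52 = 1.050011: r/52 = 1.050011^(1/52) − 1 = 0.000939, so r = 0.048824 = 4.8824%.

4.8824%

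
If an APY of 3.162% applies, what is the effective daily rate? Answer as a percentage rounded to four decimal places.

0.0085%

The per-day rate i satisfies (1 + i)^365 = 1 + 0.03162.
i = 1.03162^(1/365) − 1 = 0.0000853 = 0.0085%.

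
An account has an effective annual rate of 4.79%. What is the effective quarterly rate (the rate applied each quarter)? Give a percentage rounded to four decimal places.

The per-quarter rate i satisfies (1 + i)^4 = 1 + 0.0479.
i = 1.0479^(1/4) − 1 = 0.0117657 = 1.1766%.

1.1766%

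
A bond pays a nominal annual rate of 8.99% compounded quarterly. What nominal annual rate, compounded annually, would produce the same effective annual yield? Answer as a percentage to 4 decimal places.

9.2976%

EAR = (1 + 0.0899/4)^4 − 1 = 0.092976.
Compounded annually, the equivalent nominal rate is the EAR itself: 9.2976%.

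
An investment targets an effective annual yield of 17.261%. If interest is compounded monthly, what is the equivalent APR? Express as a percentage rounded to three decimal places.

16.029%

(1 + r/12)^12 − 1 = 0.17261, so 1 + r/12 = 1.17261^(1/12).
r/12 = 0.013358, so r = 0.160293 = 16.029%.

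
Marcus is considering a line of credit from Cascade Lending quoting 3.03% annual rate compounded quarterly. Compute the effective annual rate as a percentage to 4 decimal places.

EAR = (1 + 0.0303/4)^4 − 1.
= (1 + 0.007575)^4 − 1 = 1.030646 − 1 = 3.0646%.

3.0646%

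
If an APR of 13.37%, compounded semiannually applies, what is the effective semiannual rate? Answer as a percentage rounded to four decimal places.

6.6850%

With a nominal annual rate compounded semiannually, the periodic rate is the nominal rate divided by 2.
i = 0.1337 / 2 = 0.0668500 = 6.6850%.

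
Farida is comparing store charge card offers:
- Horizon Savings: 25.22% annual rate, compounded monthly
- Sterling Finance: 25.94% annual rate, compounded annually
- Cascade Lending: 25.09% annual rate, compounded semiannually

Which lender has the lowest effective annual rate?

Sterling Finance

Horizon Savings: (1 + 0.2522/12)^12 − 1 = 28.349%
Sterling Finance: compounded annually, EAR = 25.940%
Cascade Lending: (1 + 0.2509/2)^2 − 1 = 26.664%
The lowest effective annual rate is Sterling Finance at 25.940%.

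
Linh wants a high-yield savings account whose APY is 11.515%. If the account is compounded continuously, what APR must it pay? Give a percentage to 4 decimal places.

Continuous: nominal r satisfies e^r − 1 = 0.11515.
r = ln(1 + 0.11515) = ln(1.11515) = 0.108989 = 10.8989%.

10.8989%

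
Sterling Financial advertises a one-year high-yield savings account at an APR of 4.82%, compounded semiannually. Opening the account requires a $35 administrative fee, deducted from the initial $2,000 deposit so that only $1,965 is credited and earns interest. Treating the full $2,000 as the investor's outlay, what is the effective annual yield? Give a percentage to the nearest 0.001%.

Value after one year: 1,965 × (1 + 0.0482/2)^2 = 1,965 × 1.048781 = $2,060.85.
Effective yield on the $2,000 outlay: 2,060.85 / 2,000 − 1 = 0.030427 = 3.043%.

3.043%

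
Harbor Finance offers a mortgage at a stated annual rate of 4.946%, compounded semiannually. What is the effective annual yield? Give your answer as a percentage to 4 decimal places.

5.0072%

EAR = (1 + 0.04946/2)^2 − 1.
= (1 + 0.024730)^2 − 1 = 1.050072 − 1 = 5.0072%.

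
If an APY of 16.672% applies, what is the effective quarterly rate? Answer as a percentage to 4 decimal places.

The per-quarter rate i satisfies (1 + i)^4 = 1 + 0.16672.
i = 1.16672^(1/4) − 1 = 0.0393018 = 3.9302%.

3.9302%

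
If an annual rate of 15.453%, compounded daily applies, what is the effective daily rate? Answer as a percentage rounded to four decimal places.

With a nominal annual rate compounded daily, the periodic rate is the nominal rate divided by 365.
i = 0.15453 / 365 = 0.0004234 = 0.0423%.

0.0423%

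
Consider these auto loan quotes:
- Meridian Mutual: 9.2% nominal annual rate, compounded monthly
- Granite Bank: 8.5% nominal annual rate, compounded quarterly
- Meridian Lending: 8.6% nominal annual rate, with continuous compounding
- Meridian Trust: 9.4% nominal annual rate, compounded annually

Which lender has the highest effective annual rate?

Meridian Mutual

Meridian Mutual: (1 + 0.092/12)^12 − 1 = 9.598%
Granite Bank: (1 + 0.085/4)^4 − 1 = 8.775%
Meridian Lending: e^0.086 − 1 = 8.981%
Meridian Trust: compounded annually, EAR = 9.400%
The highest effective annual rate is Meridian Mutual at 9.598%.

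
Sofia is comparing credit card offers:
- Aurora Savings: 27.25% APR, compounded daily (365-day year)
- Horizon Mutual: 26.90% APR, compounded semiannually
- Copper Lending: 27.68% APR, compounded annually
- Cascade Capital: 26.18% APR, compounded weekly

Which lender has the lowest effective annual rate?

Copper Lending

Aurora Savings: (1 + 0.2725/365)^365 − 1 = 31.311%
Horizon Mutual: (1 + 0.2690/2)^2 − 1 = 28.709%
Copper Lending: compounded annually, EAR = 27.680%
Cascade Capital: (1 + 0.2618/52)^52 − 1 = 29.841%
The lowest effective annual rate is Copper Lending at 27.680%.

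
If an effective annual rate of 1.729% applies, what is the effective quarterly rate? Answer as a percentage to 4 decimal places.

The per-quarter rate i satisfies (1 + i)^4 = 1 + 0.01729.
i = 1.01729^(1/4) − 1 = 0.0042948 = 0.4295%.

0.4295%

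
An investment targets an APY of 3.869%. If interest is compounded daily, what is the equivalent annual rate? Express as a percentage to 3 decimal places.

3.796%

(1 + r/365)^365 − 1 = 0.03869, so 1 + r/365 = 1.03869^(1/365).
r/365 = 0.000104, so r = 0.037962 = 3.796%.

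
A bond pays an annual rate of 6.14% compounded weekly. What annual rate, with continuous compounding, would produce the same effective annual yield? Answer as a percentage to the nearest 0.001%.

EAR = (1 + 0.0614/52)^52 − 1 = 0.063286.
Equivalent continuous rate: r = ln(1 + 0.063286) = 0.061364 = 6.136%.

6.136%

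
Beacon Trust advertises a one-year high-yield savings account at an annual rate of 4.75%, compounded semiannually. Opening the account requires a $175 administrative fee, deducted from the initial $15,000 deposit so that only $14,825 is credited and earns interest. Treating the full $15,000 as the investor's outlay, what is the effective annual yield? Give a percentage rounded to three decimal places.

Value after one year: 14,825 × (1 + 0.0475/2)^2 = 14,825 × 1.048064 = $15,537.55.
Effective yield on the $15,000 outlay: 15,537.55 / 15,000 − 1 = 0.035837 = 3.584%.

3.584%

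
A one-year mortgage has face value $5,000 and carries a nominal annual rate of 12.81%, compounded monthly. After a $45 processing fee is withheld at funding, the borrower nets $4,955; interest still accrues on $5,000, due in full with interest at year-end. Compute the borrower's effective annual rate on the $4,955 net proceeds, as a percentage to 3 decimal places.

Amount owed after one year: 5,000 × (1 + 0.1281/12)^12 = 5,000 × 1.135895 = $5,679.48.
Effective rate on net proceeds: 5,679.48 / 4,955 − 1 = 0.146211 = 14.621%.

14.621%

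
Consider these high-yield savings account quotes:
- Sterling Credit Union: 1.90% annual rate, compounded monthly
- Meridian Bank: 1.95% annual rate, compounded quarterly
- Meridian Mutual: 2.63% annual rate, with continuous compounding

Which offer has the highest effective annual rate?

Sterling Credit Union: (1 + 0.0190/12)^12 − 1 = 1.917%
Meridian Bank: (1 + 0.0195/4)^4 − 1 = 1.964%
Meridian Mutual: e^0.0263 − 1 = 2.665%
The highest effective annual rate is Meridian Mutual at 2.665%.

Meridian Mutual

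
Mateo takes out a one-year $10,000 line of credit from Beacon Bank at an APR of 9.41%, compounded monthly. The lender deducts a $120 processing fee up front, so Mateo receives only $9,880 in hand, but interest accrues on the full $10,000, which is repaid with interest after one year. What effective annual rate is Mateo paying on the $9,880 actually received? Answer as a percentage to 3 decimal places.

Amount owed after one year: 10,000 × (1 + 0.0941/12)^12 = 10,000 × 1.098266 = $10,982.66.
Effective rate on net proceeds: 10,982.66 / 9,880 − 1 = 0.111606 = 11.161%.

11.161%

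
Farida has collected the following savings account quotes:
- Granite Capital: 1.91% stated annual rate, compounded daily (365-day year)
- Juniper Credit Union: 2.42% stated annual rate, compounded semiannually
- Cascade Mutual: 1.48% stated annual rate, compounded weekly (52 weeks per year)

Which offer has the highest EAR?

Juniper Credit Union

Granite Capital: (1 + 0.0191/365)^365 − 1 = 1.928%
Juniper Credit Union: (1 + 0.0242/2)^2 − 1 = 2.435%
Cascade Mutual: (1 + 0.0148/52)^52 − 1 = 1.491%
The highest effective annual rate is Juniper Credit Union at 2.435%.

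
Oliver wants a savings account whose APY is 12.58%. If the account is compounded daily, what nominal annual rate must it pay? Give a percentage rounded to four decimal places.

11.8513%

(1 + r/365)^365 − 1 = 0.1258, so 1 + r/365 = 1.1258^(1/365).
r/365 = 0.000325, so r = 0.118513 = 11.8513%.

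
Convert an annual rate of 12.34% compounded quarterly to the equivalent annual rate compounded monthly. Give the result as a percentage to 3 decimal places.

EAR = (1 + 0.1234/4)^4 − 1 = 0.129229.
Solve (1 + r/12)^12 = 1.129229: r/12 = 1.129229^(1/12) − 1 = 0.010179, so r = 0.122152 = 12.215%.

12.215%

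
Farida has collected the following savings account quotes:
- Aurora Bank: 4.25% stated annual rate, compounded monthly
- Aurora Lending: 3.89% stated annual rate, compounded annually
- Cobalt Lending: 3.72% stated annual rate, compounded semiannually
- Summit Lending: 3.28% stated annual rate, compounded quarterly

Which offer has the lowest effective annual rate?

Aurora Bank: (1 + 0.0425/12)^12 − 1 = 4.334%
Aurora Lending: compounded annually, EAR = 3.890%
Cobalt Lending: (1 + 0.0372/2)^2 − 1 = 3.755%
Summit Lending: (1 + 0.0328/4)^4 − 1 = 3.321%
The lowest effective annual rate is Summit Lending at 3.321%.

Summit Lending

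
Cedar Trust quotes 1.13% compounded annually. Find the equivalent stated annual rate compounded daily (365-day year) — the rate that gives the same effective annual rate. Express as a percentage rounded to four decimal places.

1.1237%

Compounded annually, EAR = nominal = 0.011300.
Solve (1 + r/365)^365 = 1.011300: r/365 = 1.011300^(1/365) − 1 = 0.000031, so r = 0.011237 = 1.1237%.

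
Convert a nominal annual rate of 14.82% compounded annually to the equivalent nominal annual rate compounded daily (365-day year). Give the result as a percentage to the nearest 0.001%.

13.822%

Compounded annually, EAR = nominal = 0.148200.
Solve (1 + r/365)^365 = 1.148200: r/365 = 1.148200^(1/365) − 1 = 0.000379, so r = 0.138222 = 13.822%.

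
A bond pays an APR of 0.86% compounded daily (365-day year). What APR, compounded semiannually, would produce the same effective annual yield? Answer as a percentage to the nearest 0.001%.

0.862%

EAR = (1 + 0.0086/365)^365 − 1 = 0.008637.
Solve (1 + r/2)^2 = 1.008637: r/2 = 1.008637^(1/2) − 1 = 0.004309, so r = 0.008618 = 0.862%.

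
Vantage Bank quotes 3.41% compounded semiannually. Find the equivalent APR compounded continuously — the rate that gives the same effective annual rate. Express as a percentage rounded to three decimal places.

3.381%

EAR = (1 + 0.0341/2)^2 − 1 = 0.034391.
Equivalent continuous rate: r = ln(1 + 0.034391) = 0.033813 = 3.381%.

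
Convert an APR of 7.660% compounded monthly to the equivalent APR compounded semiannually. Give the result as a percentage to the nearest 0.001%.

EAR = (1 + 0.07660/12)^12 − 1 = 0.079347.
Solve (1 + r/2)^2 = 1.079347: r/2 = 1.079347^(1/2) − 1 = 0.038916, so r = 0.077833 = 7.783%.

7.783%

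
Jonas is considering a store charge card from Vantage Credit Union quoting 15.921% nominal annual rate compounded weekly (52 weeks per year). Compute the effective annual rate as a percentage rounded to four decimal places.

17.2299%

EAR = (1 + 0.15921/52)^52 − 1.
= (1 + 0.003062)^52 − 1 = 1.172299 − 1 = 17.2299%.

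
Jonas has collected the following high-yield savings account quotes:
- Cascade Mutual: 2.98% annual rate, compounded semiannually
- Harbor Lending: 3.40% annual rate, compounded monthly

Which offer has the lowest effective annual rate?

Cascade Mutual

Cascade Mutual: (1 + 0.0298/2)^2 − 1 = 3.002%
Harbor Lending: (1 + 0.0340/12)^12 − 1 = 3.453%
The lowest effective annual rate is Cascade Mutual at 3.002%.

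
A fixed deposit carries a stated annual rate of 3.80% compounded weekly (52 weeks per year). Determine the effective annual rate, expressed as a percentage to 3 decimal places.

EAR = (1 + 0.0380/52)^52 − 1.
= 1.038717 − 1 = 3.872%.

3.872%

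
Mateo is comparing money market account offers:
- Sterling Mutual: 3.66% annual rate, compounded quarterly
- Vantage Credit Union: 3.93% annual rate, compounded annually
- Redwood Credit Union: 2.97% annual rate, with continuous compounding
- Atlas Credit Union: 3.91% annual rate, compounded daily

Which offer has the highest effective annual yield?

Sterling Mutual: (1 + 0.0366/4)^4 − 1 = 3.711%
Vantage Credit Union: compounded annually, EAR = 3.930%
Redwood Credit Union: e^0.0297 − 1 = 3.015%
Atlas Credit Union: (1 + 0.0391/365)^365 − 1 = 3.987%
The highest effective annual rate is Atlas Credit Union at 3.987%.

Atlas Credit Union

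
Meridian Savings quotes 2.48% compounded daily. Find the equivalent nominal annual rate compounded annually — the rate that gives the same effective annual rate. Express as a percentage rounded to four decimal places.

EAR = (1 + 0.0248/365)^365 − 1 = 0.025109.
Compounded annually, the equivalent nominal rate is the EAR itself: 2.5109%.

2.5109%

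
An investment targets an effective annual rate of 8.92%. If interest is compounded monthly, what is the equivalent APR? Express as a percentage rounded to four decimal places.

8.5748%

(1 + r/12)^12 − 1 = 0.0892, so 1 + r/12 = 1.0892^(1/12).
r/12 = 0.007146, so r = 0.085748 = 8.5748%.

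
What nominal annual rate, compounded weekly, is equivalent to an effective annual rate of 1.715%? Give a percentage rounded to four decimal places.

(1 + r/52)^52 − 1 = 0.01715, so 1 + r/52 = 1.01715^(1/52).
r/52 = 0.000327, so r = 0.017007 = 1.7007%.

1.7007%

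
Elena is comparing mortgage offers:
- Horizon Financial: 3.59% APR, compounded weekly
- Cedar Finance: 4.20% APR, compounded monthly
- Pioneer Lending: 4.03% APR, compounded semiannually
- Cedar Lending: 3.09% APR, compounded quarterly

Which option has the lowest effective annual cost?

Horizon Financial: (1 + 0.0359/52)^52 − 1 = 3.654%
Cedar Finance: (1 + 0.0420/12)^12 − 1 = 4.282%
Pioneer Lending: (1 + 0.0403/2)^2 − 1 = 4.071%
Cedar Lending: (1 + 0.0309/4)^4 − 1 = 3.126%
The lowest effective annual rate is Cedar Lending at 3.126%.

Cedar Lending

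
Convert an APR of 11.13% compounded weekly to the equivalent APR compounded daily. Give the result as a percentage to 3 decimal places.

EAR = (1 + 0.1113/52)^52 − 1 = 0.117597.
Solve (1 + r/365)^365 = 1.117597: r/365 = 1.117597^(1/365) − 1 = 0.000305, so r = 0.111198 = 11.120%.

11.120%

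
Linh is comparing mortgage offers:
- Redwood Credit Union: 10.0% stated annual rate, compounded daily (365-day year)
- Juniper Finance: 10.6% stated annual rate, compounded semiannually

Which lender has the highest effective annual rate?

Redwood Credit Union: (1 + 0.100/365)^365 − 1 = 10.516%
Juniper Finance: (1 + 0.106/2)^2 − 1 = 10.881%
The highest effective annual rate is Juniper Finance at 10.881%.

Juniper Finance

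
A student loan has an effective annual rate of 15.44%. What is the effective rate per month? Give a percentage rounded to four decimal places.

1.2037%

The per-month rate i satisfies (1 + i)^12 = 1 + 0.1544.
i = 1.1544^(1/12) − 1 = 0.0120369 = 1.2037%.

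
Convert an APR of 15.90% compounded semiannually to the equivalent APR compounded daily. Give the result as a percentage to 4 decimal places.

EAR = (1 + 0.1590/2)^2 − 1 = 0.165320.
Solve (1 + r/365)^365 = 1.165320: r/365 = 1.165320^(1/365) − 1 = 0.000419, so r = 0.153028 = 15.3028%.

15.3028%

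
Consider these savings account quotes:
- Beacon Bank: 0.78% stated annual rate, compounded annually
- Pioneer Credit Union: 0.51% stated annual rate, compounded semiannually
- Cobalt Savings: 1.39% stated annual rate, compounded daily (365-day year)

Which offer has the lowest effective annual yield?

Pioneer Credit Union

Beacon Bank: compounded annually, EAR = 0.780%
Pioneer Credit Union: (1 + 0.0051/2)^2 − 1 = 0.511%
Cobalt Savings: (1 + 0.0139/365)^365 − 1 = 1.400%
The lowest effective annual rate is Pioneer Credit Union at 0.511%.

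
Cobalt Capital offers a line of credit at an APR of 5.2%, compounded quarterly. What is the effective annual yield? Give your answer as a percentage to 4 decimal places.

EAR = (1 + 0.052/4)^4 − 1.
= (1 + 0.013000)^4 − 1 = 1.053023 − 1 = 5.3023%.

5.3023%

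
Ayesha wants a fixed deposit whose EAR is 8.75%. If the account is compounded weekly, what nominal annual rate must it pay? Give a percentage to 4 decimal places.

8.3949%

(1 + r/52)^52 − 1 = 0.0875, so 1 + r/52 = 1.0875^(1/52).
r/52 = 0.001614, so r = 0.083949 = 8.3949%.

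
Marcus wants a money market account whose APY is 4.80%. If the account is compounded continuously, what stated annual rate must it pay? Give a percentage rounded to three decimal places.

Continuous: nominal r satisfies e^r − 1 = 0.0480.
r = ln(1 + 0.0480) = ln(1.0480) = 0.046884 = 4.688%.

4.688%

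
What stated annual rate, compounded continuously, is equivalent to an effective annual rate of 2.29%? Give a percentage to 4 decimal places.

Continuous: nominal r satisfies e^r − 1 = 0.0229.
r = ln(1 + 0.0229) = ln(1.0229) = 0.022642 = 2.2642%.

2.2642%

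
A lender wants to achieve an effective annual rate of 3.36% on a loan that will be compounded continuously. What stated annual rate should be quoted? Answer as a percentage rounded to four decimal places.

3.3048%

Continuous: nominal r satisfies e^r − 1 = 0.0336.
r = ln(1 + 0.0336) = ln(1.0336) = 0.033048 = 3.3048%.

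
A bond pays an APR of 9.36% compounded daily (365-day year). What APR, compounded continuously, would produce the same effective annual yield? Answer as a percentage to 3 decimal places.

EAR = (1 + 0.0936/365)^365 − 1 = 0.098107.
Equivalent continuous rate: r = ln(1 + 0.098107) = 0.093588 = 9.359%.

9.359%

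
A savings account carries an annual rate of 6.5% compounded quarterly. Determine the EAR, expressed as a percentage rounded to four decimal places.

6.6602%

EAR = (1 + 0.065/4)^4 − 1.
= (1 + 0.016250)^4 − 1 = 1.066602 − 1 = 6.6602%.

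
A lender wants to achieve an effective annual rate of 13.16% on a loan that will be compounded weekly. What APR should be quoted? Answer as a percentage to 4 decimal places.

(1 + r/52)^52 − 1 = 0.1316, so 1 + r/52 = 1.1316^(1/52).
r/52 = 0.002380, so r = 0.123780 = 12.3780%.

12.3780%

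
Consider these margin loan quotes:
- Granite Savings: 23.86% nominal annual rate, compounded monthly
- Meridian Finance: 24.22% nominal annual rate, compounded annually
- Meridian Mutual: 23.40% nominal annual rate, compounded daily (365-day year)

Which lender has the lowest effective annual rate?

Granite Savings: (1 + 0.2386/12)^12 − 1 = 26.650%
Meridian Finance: compounded annually, EAR = 24.220%
Meridian Mutual: (1 + 0.2340/365)^365 − 1 = 26.355%
The lowest effective annual rate is Meridian Finance at 24.220%.

Meridian Finance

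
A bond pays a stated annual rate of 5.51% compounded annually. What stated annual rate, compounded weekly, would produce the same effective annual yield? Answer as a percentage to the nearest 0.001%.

Compounded annually, EAR = nominal = 0.055100.
Solve (1 + r/52)^52 = 1.055100: r/52 = 1.055100^(1/52) − 1 = 0.001032, so r = 0.053663 = 5.366%.

5.366%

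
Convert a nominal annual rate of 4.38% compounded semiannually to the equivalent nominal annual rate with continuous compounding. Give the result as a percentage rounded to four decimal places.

4.3327%

EAR = (1 + 0.0438/2)^2 − 1 = 0.044280.
Equivalent continuous rate: r = ln(1 + 0.044280) = 0.043327 = 4.3327%.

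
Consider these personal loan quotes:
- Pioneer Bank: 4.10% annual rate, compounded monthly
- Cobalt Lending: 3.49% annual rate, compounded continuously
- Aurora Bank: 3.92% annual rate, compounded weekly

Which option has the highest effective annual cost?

Pioneer Bank: (1 + 0.0410/12)^12 − 1 = 4.178%
Cobalt Lending: e^0.0349 − 1 = 3.552%
Aurora Bank: (1 + 0.0392/52)^52 − 1 = 3.996%
The highest effective annual rate is Pioneer Bank at 4.178%.

Pioneer Bank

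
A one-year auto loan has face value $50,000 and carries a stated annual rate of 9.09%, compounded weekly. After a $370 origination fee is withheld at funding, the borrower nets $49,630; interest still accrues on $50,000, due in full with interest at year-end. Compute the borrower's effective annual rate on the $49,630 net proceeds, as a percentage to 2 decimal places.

10.32%

Amount owed after one year: 50,000 × (1 + 0.0909/52)^52 = 50,000 × 1.095073 = $54,753.63.
Effective rate on net proceeds: 54,753.63 / 49,630 − 1 = 0.103237 = 10.32%.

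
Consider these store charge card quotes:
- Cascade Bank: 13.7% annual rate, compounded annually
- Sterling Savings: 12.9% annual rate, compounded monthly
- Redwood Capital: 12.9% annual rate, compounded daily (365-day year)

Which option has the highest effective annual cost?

Redwood Capital

Cascade Bank: compounded annually, EAR = 13.700%
Sterling Savings: (1 + 0.129/12)^12 − 1 = 13.691%
Redwood Capital: (1 + 0.129/365)^365 − 1 = 13.766%
The highest effective annual rate is Redwood Capital at 13.766%.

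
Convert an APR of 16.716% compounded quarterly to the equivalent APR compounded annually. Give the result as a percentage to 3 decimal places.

EAR = (1 + 0.16716/4)^4 − 1 = 0.177933.
Compounded annually, the equivalent nominal rate is the EAR itself: 17.793%.

17.793%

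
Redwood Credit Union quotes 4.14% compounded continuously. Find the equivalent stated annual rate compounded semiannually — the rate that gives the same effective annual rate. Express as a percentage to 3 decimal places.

EAR under continuous compounding: e^0.0414 − 1 = 0.042269.
Solve (1 + r/2)^2 = 1.042269: r/2 = 1.042269^(1/2) − 1 = 0.020916, so r = 0.041831 = 4.183%.

4.183%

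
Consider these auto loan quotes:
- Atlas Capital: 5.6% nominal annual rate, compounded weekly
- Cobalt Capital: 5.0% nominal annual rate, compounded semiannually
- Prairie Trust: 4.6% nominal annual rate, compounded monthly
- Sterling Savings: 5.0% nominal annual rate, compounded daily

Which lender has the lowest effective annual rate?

Atlas Capital: (1 + 0.056/52)^52 − 1 = 5.757%
Cobalt Capital: (1 + 0.050/2)^2 − 1 = 5.062%
Prairie Trust: (1 + 0.046/12)^12 − 1 = 4.698%
Sterling Savings: (1 + 0.050/365)^365 − 1 = 5.127%
The lowest effective annual rate is Prairie Trust at 4.698%.

Prairie Trust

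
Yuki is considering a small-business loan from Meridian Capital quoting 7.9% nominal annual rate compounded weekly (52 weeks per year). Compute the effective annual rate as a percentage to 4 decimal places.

8.2139%

EAR = (1 + 0.079/52)^52 − 1.
= 1.082139 − 1 = 8.2139%.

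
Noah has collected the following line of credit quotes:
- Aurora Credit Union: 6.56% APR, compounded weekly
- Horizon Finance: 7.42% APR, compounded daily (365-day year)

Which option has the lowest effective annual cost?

Aurora Credit Union: (1 + 0.0656/52)^52 − 1 = 6.776%
Horizon Finance: (1 + 0.0742/365)^365 − 1 = 7.701%
The lowest effective annual rate is Aurora Credit Union at 6.776%.

Aurora Credit Union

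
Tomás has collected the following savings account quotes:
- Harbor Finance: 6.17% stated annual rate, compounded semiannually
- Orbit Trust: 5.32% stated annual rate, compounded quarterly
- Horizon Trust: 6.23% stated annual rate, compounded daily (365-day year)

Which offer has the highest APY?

Harbor Finance: (1 + 0.0617/2)^2 − 1 = 6.265%
Orbit Trust: (1 + 0.0532/4)^4 − 1 = 5.427%
Horizon Trust: (1 + 0.0623/365)^365 − 1 = 6.428%
The highest effective annual rate is Horizon Trust at 6.428%.

Horizon Trust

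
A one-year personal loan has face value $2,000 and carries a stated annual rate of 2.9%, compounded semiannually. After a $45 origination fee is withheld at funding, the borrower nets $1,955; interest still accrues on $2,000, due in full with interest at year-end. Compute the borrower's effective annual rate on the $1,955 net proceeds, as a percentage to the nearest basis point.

5.29%

Amount owed after one year: 2,000 × (1 + 0.029/2)^2 = 2,000 × 1.029210 = $2,058.42.
Effective rate on net proceeds: 2,058.42 / 1,955 − 1 = 0.052901 = 5.29%.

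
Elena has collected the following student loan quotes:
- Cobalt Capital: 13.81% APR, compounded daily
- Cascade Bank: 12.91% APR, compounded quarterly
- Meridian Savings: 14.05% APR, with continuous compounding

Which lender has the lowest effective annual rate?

Cobalt Capital: (1 + 0.1381/365)^365 − 1 = 14.806%
Cascade Bank: (1 + 0.1291/4)^4 − 1 = 13.549%
Meridian Savings: e^0.1405 − 1 = 15.085%
The lowest effective annual rate is Cascade Bank at 13.549%.

Cascade Bank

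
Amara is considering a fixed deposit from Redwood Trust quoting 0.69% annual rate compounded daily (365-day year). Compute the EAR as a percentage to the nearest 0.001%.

0.692%

EAR = (1 + 0.0069/365)^365 − 1.
= (1 + 0.000019)^365 − 1 = 1.006924 − 1 = 0.692%.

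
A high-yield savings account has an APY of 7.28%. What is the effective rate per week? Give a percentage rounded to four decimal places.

The per-week rate i satisfies (1 + i)^52 = 1 + 0.0728.
i = 1.0728^(1/52) − 1 = 0.0013523 = 0.1352%.

0.1352%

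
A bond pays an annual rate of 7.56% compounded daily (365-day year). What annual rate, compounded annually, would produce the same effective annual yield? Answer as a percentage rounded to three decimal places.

7.852%

EAR = (1 + 0.0756/365)^365 − 1 = 0.078523.
Compounded annually, the equivalent nominal rate is the EAR itself: 7.852%.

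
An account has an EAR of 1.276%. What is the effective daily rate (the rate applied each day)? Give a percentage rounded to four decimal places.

0.0035%

The per-day rate i satisfies (1 + i)^365 = 1 + 0.01276.
i = 1.01276^(1/365) − 1 = 0.0000347 = 0.0035%.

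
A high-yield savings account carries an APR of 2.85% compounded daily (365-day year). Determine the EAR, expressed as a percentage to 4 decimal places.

2.8909%

EAR = (1 + 0.0285/365)^365 − 1.
= (1 + 0.000078)^365 − 1 = 1.028909 − 1 = 2.8909%.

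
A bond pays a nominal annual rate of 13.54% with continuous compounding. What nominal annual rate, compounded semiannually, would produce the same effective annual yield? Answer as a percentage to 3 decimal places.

EAR under continuous compounding: e^0.1354 − 1 = 0.144995.
Solve (1 + r/2)^2 = 1.144995: r/2 = 1.144995^(1/2) − 1 = 0.070044, so r = 0.140088 = 14.009%.

14.009%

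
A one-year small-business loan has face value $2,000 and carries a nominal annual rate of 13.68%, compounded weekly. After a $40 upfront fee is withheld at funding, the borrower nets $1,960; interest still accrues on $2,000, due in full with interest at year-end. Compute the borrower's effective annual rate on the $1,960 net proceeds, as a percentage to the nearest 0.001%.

Amount owed after one year: 2,000 × (1 + 0.1368/52)^52 = 2,000 × 1.146393 = $2,292.79.
Effective rate on net proceeds: 2,292.79 / 1,960 − 1 = 0.169789 = 16.979%.

16.979%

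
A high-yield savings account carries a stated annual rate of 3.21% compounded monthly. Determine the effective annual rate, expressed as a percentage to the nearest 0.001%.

3.258%

EAR = (1 + 0.0321/12)^12 − 1.
= (1 + 0.002675)^12 − 1 = 1.032577 − 1 = 3.258%.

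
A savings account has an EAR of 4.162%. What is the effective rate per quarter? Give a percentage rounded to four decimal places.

1.0246%

The per-quarter rate i satisfies (1 + i)^4 = 1 + 0.04162.
i = 1.04162^(1/4) − 1 = 0.0102464 = 1.0246%.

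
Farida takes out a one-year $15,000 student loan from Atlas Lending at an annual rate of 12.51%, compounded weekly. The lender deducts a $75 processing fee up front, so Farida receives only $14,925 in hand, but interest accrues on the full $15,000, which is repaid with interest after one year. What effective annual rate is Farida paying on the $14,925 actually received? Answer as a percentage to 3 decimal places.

13.879%

Amount owed after one year: 15,000 × (1 + 0.1251/52)^52 = 15,000 × 1.133092 = $16,996.37.
Effective rate on net proceeds: 16,996.37 / 14,925 − 1 = 0.138785 = 13.879%.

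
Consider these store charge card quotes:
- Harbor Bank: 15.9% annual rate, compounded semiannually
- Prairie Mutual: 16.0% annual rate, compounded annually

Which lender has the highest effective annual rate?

Harbor Bank

Harbor Bank: (1 + 0.159/2)^2 − 1 = 16.532%
Prairie Mutual: compounded annually, EAR = 16.000%
The highest effective annual rate is Harbor Bank at 16.532%.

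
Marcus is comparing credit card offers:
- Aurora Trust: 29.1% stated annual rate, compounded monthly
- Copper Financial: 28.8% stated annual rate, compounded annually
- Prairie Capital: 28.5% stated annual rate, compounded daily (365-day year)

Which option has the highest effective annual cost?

Aurora Trust: (1 + 0.291/12)^12 − 1 = 33.313%
Copper Financial: compounded annually, EAR = 28.800%
Prairie Capital: (1 + 0.285/365)^365 − 1 = 32.961%
The highest effective annual rate is Aurora Trust at 33.313%.

Aurora Trust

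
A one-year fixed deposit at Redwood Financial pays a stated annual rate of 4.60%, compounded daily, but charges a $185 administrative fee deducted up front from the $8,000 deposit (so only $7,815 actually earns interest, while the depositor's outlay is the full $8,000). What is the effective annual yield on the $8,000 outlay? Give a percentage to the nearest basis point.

2.29%

Value after one year: 7,815 × (1 + 0.0460/365)^365 = 7,815 × 1.047071 = $8,182.86.
Effective yield on the $8,000 outlay: 8,182.86 / 8,000 − 1 = 0.022858 = 2.29%.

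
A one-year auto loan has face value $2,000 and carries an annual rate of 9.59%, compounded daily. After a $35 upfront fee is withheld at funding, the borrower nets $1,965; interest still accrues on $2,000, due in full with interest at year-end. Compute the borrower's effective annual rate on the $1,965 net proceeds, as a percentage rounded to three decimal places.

Amount owed after one year: 2,000 × (1 + 0.0959/365)^365 = 2,000 × 1.100635 = $2,201.27.
Effective rate on net proceeds: 2,201.27 / 1,965 − 1 = 0.120239 = 12.024%.

12.024%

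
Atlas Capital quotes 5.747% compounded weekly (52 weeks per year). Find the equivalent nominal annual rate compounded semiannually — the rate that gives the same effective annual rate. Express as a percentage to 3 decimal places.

EAR = (1 + 0.05747/52)^52 − 1 = 0.059120.
Solve (1 + r/2)^2 = 1.059120: r/2 = 1.059120^(1/2) − 1 = 0.029136, so r = 0.058271 = 5.827%.

5.827%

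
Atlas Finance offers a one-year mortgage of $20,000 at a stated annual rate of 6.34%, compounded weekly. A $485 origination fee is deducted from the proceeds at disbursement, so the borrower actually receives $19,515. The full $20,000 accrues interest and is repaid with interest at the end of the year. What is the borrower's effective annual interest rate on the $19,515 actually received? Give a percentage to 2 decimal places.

Amount owed after one year: 20,000 × (1 + 0.0634/52)^52 = 20,000 × 1.065412 = $21,308.24.
Effective rate on net proceeds: 21,308.24 / 19,515 − 1 = 0.091890 = 9.19%.

9.19%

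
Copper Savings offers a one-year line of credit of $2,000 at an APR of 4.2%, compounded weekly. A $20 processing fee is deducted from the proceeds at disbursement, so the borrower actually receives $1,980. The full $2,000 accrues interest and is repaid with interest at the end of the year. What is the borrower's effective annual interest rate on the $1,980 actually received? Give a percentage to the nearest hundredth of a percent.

5.34%

Amount owed after one year: 2,000 × (1 + 0.042/52)^52 = 2,000 × 1.042877 = $2,085.75.
Effective rate on net proceeds: 2,085.75 / 1,980 − 1 = 0.053411 = 5.34%.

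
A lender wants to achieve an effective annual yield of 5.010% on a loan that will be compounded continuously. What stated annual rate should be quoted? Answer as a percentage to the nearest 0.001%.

Continuous: nominal r satisfies e^r − 1 = 0.05010.
r = ln(1 + 0.05010) = ln(1.05010) = 0.048885 = 4.889%.

4.889%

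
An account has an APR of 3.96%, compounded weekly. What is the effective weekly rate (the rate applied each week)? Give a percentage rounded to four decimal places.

With a nominal annual rate compounded weekly, the periodic rate is the nominal rate divided by 52.
i = 0.0396 / 52 = 0.0007615 = 0.0762%.

0.0762%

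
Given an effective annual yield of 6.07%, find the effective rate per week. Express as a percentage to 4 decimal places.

0.1134%

The per-week rate i satisfies (1 + i)^52 = 1 + 0.0607.
i = 1.0607^(1/52) − 1 = 0.0011339 = 0.1134%.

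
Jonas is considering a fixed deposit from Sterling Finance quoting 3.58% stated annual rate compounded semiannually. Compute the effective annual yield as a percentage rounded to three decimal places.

EAR = (1 + 0.0358/2)^2 − 1.
= 1.036120 − 1 = 3.612%.

3.612%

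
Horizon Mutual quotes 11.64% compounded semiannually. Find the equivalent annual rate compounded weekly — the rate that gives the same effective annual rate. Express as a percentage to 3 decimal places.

EAR = (1 + 0.1164/2)^2 − 1 = 0.119787.
Solve (1 + r/52)^52 = 1.119787: r/52 = 1.119787^(1/52) − 1 = 0.002178, so r = 0.113262 = 11.326%.

11.326%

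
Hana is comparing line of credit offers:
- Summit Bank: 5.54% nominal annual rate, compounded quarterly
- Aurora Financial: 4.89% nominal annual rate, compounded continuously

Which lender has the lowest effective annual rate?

Summit Bank: (1 + 0.0554/4)^4 − 1 = 5.656%
Aurora Financial: e^0.0489 − 1 = 5.012%
The lowest effective annual rate is Aurora Financial at 5.012%.

Aurora Financial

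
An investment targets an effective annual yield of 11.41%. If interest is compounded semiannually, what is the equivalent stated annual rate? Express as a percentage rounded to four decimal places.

(1 + r/2)^2 − 1 = 0.1141, so 1 + r/2 = 1.1141^(1/2).
r/2 = 0.055509, so r = 0.111019 = 11.1019%.

11.1019%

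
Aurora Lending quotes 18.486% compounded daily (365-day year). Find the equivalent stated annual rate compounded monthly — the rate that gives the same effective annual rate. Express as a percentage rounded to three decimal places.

EAR = (1 + 0.18486/365)^365 − 1 = 0.202994.
Solve (1 + r/12)^12 = 1.202994: r/12 = 1.202994^(1/12) − 1 = 0.015520, so r = 0.186244 = 18.624%.

18.624%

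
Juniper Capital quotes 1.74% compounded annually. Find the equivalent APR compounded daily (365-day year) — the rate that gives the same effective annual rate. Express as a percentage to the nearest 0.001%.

1.725%

Compounded annually, EAR = nominal = 0.017400.
Solve (1 + r/365)^365 = 1.017400: r/365 = 1.017400^(1/365) − 1 = 0.000047, so r = 0.017251 = 1.725%.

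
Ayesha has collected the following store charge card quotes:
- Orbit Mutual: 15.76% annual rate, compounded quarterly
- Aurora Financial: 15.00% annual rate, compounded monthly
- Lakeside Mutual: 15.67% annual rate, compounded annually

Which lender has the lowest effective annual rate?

Lakeside Mutual

Orbit Mutual: (1 + 0.1576/4)^4 − 1 = 16.716%
Aurora Financial: (1 + 0.1500/12)^12 − 1 = 16.075%
Lakeside Mutual: compounded annually, EAR = 15.670%
The lowest effective annual rate is Lakeside Mutual at 15.670%.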